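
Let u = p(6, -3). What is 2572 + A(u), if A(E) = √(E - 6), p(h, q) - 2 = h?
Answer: 2572 + √2 ≈ 2573.4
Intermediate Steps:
p(h, q) = 2 + h
u = 8 (u = 2 + 6 = 8)
A(E) = √(-6 + E)
2572 + A(u) = 2572 + √(-6 + 8) = 2572 + √2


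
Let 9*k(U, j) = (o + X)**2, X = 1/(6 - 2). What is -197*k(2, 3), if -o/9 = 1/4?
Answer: -788/9 ≈ -87.556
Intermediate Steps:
X = 1/4 ≈ 0.25000
o = -9/4 ≈ -2.2500
k(U, j) = 4/9 (k(U, j) = (-9/4 + 1/4)**2/9 = (1/9)*(-2)**2 = (1/9)*4 = 4/9)
-197*k(2, 3) = -197*4/9 = -788/9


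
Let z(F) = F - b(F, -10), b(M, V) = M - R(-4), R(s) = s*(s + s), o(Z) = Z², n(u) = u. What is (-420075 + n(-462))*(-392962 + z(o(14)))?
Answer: 165241603410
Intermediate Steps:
R(s) = 2*s² (R(s) = s*(2*s) = 2*s²)
b(M, V) = -32 + M (b(M, V) = M - 2*(-4)² = M - 2*16 = M - 1*32 = M - 32 = -32 + M)
z(F) = 32 (z(F) = F - (-32 + F) = F + (32 - F) = 32)
(-420075 + n(-462))*(-392962 + z(o(14))) = (-420075 - 462)*(-392962 + 32) = -420537*(-392930) = 165241603410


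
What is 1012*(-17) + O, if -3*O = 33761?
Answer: -85373/3 ≈ -28458.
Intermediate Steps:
O = -33761/3 (O = -⅓*33761 = -33761/3 ≈ -11254.)
1012*(-17) + O = 1012*(-17) - 33761/3 = -17204 - 33761/3 = -85373/3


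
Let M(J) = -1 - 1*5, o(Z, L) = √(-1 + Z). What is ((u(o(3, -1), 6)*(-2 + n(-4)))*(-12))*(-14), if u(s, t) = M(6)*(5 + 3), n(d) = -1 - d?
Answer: -8064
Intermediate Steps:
M(J) = -6 (M(J) = -1 - 5 = -6)
u(s, t) = -48 (u(s, t) = -6*(5 + 3) = -6*8 = -48)
((u(o(3, -1), 6)*(-2 + n(-4)))*(-12))*(-14) = (-48*(-2 + (-1 - 1*(-4)))*(-12))*(-14) = (-48*(-2 + (-1 + 4))*(-12))*(-14) = (-48*(-2 + 3)*(-12))*(-14) = (-48*1*(-12))*(-14) = -48*(-12)*(-14) = 576*(-14) = -8064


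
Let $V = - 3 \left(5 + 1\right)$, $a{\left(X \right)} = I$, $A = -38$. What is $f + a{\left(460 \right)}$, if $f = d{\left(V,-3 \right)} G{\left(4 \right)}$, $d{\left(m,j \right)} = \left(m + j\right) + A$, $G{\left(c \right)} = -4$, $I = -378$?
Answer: $-142$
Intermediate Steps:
$a{\left(X \right)} = -378$
$V = -18$ ($V = \left(-3\right) 6 = -18$)
$d{\left(m,j \right)} = -38 + j + m$ ($d{\left(m,j \right)} = \left(m + j\right) - 38 = \left(j + m\right) - 38 = -38 + j + m$)
$f = 236$ ($f = \left(-38 - 3 - 18\right) \left(-4\right) = \left(-59\right) \left(-4\right) = 236$)
$f + a{\left(460 \right)} = 236 - 378 = -142$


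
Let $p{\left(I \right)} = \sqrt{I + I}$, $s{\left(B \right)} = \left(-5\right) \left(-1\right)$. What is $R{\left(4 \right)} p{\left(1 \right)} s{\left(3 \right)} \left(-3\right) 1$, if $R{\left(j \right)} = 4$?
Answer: $- 60 \sqrt{2} \approx -84.853$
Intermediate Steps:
$s{\left(B \right)} = 5$
$p{\left(I \right)} = \sqrt{2} \sqrt{I}$ ($p{\left(I \right)} = \sqrt{2 I} = \sqrt{2} \sqrt{I}$)
$R{\left(4 \right)} p{\left(1 \right)} s{\left(3 \right)} \left(-3\right) 1 = 4 \sqrt{2} \sqrt{1} \cdot 5 \left(-3\right) 1 = 4 \sqrt{2} \cdot 1 \left(\left(-15\right) 1\right) = 4 \sqrt{2} \left(-15\right) = - 60 \sqrt{2}$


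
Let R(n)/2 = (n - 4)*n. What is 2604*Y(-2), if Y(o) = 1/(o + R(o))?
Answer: 1302/11 ≈ 118.36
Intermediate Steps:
R(n) = 2*n*(-4 + n) (R(n) = 2*((n - 4)*n) = 2*((-4 + n)*n) = 2*(n*(-4 + n)) = 2*n*(-4 + n))
Y(o) = 1/(o + 2*o*(-4 + o))
2604*Y(-2) = 2604*(1/((-2)*(-7 + 2*(-2)))) = 2604*(-1/(2*(-7 - 4))) = 2604*(-½/(-11)) = 2604*(-½*(-1/11)) = 2604*(1/22) = 1302/11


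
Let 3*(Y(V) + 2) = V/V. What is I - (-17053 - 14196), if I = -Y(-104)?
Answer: 93752/3 ≈ 31251.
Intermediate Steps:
Y(V) = -5/3 (Y(V) = -2 + (V/V)/3 = -2 + (⅓)*1 = -2 + ⅓ = -5/3)
I = 5/3 (I = -1*(-5/3) = 5/3 ≈ 1.6667)
I - (-17053 - 14196) = 5/3 - (-17053 - 14196) = 5/3 - 1*(-31249) = 5/3 + 31249 = 93752/3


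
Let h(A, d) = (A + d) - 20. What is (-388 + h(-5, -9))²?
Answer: 178084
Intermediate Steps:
h(A, d) = -20 + A + d
(-388 + h(-5, -9))² = (-388 + (-20 - 5 - 9))² = (-388 - 34)² = (-422)² = 178084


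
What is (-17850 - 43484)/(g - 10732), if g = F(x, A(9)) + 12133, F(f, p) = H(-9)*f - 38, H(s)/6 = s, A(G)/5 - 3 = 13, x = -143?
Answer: -61334/9085 ≈ -6.7511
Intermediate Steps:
A(G) = 80 (A(G) = 15 + 5*13 = 15 + 65 = 80)
H(s) = 6*s
F(f, p) = -38 - 54*f (F(f, p) = (6*(-9))*f - 38 = -54*f - 38 = -38 - 54*f)
g = 19817 (g = (-38 - 54*(-143)) + 12133 = (-38 + 7722) + 12133 = 7684 + 12133 = 19817)
(-17850 - 43484)/(g - 10732) = (-17850 - 43484)/(19817 - 10732) = -61334/9085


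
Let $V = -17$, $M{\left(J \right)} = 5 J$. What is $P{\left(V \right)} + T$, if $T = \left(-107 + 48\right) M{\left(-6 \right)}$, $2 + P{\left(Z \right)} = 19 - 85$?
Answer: $1702$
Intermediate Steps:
$P{\left(Z \right)} = -68$ ($P{\left(Z \right)} = -2 + \left(19 - 85\right) = -2 - 66 = -68$)
$T = 1770$ ($T = \left(-107 + 48\right) 5 \left(-6\right) = \left(-59\right) \left(-30\right) = 1770$)
$P{\left(V \right)} + T = -68 + 1770 = 1702$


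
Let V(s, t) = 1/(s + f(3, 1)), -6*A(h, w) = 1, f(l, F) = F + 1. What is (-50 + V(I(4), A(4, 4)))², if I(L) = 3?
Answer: 62001/25 ≈ 2480.0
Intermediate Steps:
f(l, F) = 1 + F
A(h, w) = -⅙ (A(h, w) = -⅙*1 = -⅙)
V(s, t) = 1/(2 + s) (V(s, t) = 1/(s + (1 + 1)) = 1/(s + 2) = 1/(2 + s))
(-50 + V(I(4), A(4, 4)))² = (-50 + 1/(2 + 3))² = (-50 + 1/5)² = (-50 + ⅕)² = (-249/5)² = 62001/25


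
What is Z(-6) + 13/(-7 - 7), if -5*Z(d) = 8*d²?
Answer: -4097/70 ≈ -58.529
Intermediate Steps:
Z(d) = -8*d²/5
Z(-6) + 13/(-7 - 7) = -8/5*(-6)² + 13/(-7 - 7) = -8/5*36 + 13/(-14) = -288/5 - 1/14*13 = -288/5 - 13/14 = -4097/70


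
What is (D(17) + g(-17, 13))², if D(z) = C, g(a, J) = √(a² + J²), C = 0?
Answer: 458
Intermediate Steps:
g(a, J) = √(J² + a²)
D(z) = 0
(D(17) + g(-17, 13))² = (0 + √(13² + (-17)²))² = (0 + √(169 + 289))² = (0 + √458)² = (√458)² = 458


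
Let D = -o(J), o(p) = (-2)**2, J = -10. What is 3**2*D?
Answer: -36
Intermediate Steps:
o(p) = 4
D = -4 (D = -1*4 = -4)
3**2*D = 3**2*(-4) = 9*(-4) = -36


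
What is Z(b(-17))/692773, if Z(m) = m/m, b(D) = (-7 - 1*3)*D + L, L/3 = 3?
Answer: 1/692773 ≈ 1.4435e-6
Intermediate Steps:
L = 9 (L = 3*3 = 9)
b(D) = 9 - 10*D (b(D) = (-7 - 1*3)*D + 9 = (-7 - 3)*D + 9 = -10*D + 9 = 9 - 10*D)
Z(m) = 1
Z(b(-17))/692773 = 1/692773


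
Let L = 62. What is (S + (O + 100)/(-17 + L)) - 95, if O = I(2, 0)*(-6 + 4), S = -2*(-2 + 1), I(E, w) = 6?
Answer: -4097/45 ≈ -91.044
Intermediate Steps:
S = 2 (S = -2*(-1) = 2)
O = -12 (O = 6*(-6 + 4) = 6*(-2) = -12)
(S + (O + 100)/(-17 + L)) - 95 = (2 + (-12 + 100)/(-17 + 62)) - 95 = (2 + 88/45) - 95 = 178/45 - 95 = -4097/45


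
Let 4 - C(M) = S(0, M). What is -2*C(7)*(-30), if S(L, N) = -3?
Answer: 420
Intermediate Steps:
C(M) = 7 (C(M) = 4 - 1*(-3) = 4 + 3 = 7)
-2*C(7)*(-30) = -2*7*(-30) = -14*(-30) = 420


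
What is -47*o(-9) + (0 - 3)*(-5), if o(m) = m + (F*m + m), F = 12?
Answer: 5937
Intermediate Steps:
o(m) = 14*m (o(m) = m + (12*m + m) = m + 13*m = 14*m)
-47*o(-9) + (0 - 3)*(-5) = -658*(-9) + (0 - 3)*(-5) = -47*(-126) - 3*(-5) = 5922 + 15 = 5937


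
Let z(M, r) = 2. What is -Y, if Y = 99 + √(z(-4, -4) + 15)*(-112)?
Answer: -99 + 112*√17 ≈ 362.79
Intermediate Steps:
Y = 99 - 112*√17 (Y = 99 + √(2 + 15)*(-112) = 99 + √17*(-112) = 99 - 112*√17 ≈ -362.79)
-Y = -(99 - 112*√17) = -99 + 112*√17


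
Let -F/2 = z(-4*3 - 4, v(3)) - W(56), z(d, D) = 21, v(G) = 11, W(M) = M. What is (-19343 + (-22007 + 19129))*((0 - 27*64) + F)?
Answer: 36842418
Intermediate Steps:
F = 70 (F = -2*(21 - 1*56) = -2*(21 - 56) = -2*(-35) = 70)
(-19343 + (-22007 + 19129))*((0 - 27*64) + F) = (-19343 + (-22007 + 19129))*((0 - 27*64) + 70) = (-19343 - 2878)*((0 - 1728) + 70) = -22221*(-1728 + 70) = -22221*(-1658) = 36842418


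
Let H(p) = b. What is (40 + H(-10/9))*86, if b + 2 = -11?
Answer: 2322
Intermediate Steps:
b = -13 (b = -2 - 11 = -13)
H(p) = -13
(40 + H(-10/9))*86 = (40 - 13)*86 = 27*86 = 2322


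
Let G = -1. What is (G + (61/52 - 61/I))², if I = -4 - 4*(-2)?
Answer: 38416/169 ≈ 227.31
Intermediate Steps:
I = 4 (I = -4 + 8 = 4)
(G + (61/52 - 61/I))² = (-1 + (61/52 - 61/4))² = (-1 - 183/13)² = (-196/13)² = 38416/169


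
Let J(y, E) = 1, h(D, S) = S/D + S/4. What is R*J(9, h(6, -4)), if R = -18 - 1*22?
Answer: -40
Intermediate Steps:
h(D, S) = S/4 + S/D (h(D, S) = S/D + S*(¼) = S/D + S/4 = S/4 + S/D)
R = -40 (R = -18 - 22 = -40)
R*J(9, h(6, -4)) = -40*1 = -40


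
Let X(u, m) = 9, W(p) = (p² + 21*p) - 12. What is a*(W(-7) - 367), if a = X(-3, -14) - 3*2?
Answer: -1431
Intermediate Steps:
W(p) = -12 + p² + 21*p
a = 3 (a = 9 - 3*2 = 9 - 1*6 = 9 - 6 = 3)
a*(W(-7) - 367) = 3*((-12 + (-7)² + 21*(-7)) - 367) = 3*((-12 + 49 - 147) - 367) = 3*(-110 - 367) = 3*(-477) = -1431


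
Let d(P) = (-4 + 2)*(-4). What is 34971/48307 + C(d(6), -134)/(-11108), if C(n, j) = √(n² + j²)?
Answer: 34971/48307 - √4505/5554 ≈ 0.71185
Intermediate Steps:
d(P) = 8 (d(P) = -2*(-4) = 8)
C(n, j) = √(j² + n²)
34971/48307 + C(d(6), -134)/(-11108) = 34971/48307 + √((-134)² + 8²)/(-11108) = 34971*(1/48307) + √(17956 + 64)*(-1/11108) = 34971/48307 + √18020*(-1/11108) = 34971/48307 + (2*√4505)*(-1/11108) = 34971/48307 - √4505/5554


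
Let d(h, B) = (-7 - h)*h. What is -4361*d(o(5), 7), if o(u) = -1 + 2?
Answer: 34888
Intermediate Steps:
o(u) = 1
d(h, B) = h*(-7 - h)
-4361*d(o(5), 7) = -(-4361)*(7 + 1) = -(-4361)*8 = -4361*(-8) = 34888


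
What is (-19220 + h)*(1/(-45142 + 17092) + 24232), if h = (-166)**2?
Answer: 2833021272632/14025 ≈ 2.0200e+8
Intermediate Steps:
h = 27556
(-19220 + h)*(1/(-45142 + 17092) + 24232) = (-19220 + 27556)*(1/(-45142 + 17092) + 24232) = 8336*(1/(-28050) + 24232) = 8336*(-1/28050 + 24232) = 8336*(679707599/28050) = 2833021272632/14025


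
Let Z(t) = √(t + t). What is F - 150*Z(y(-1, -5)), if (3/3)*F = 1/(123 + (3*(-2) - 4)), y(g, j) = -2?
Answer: 1/113 - 300*I ≈ 0.0088496 - 300.0*I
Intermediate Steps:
Z(t) = √2*√t (Z(t) = √(2*t) = √2*√t)
F = 1/113 (F = 1/(123 + (3*(-2) - 4)) = 1/(123 + (-6 - 4)) = 1/(123 - 10) = 1/113 ≈ 0.0088496)
F - 150*Z(y(-1, -5)) = 1/113 - 150*√2*√(-2) = 1/113 - 150*√2*I*√2 = 1/113 - 300*I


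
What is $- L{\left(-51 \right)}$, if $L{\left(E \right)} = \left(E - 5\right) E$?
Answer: $-2856$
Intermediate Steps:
$L{\left(E \right)} = E \left(-5 + E\right)$ ($L{\left(E \right)} = \left(-5 + E\right) E = E \left(-5 + E\right)$)
$- L{\left(-51 \right)} = - \left(-51\right) \left(-5 - 51\right) = - \left(-51\right) \left(-56\right) = \left(-1\right) 2856 = -2856$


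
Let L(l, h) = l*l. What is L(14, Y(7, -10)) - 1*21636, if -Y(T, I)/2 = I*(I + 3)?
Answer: -21440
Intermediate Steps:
Y(T, I) = -2*I*(3 + I) (Y(T, I) = -2*I*(I + 3) = -2*I*(3 + I))
L(l, h) = l²
L(14, Y(7, -10)) - 1*21636 = 14² - 1*21636 = 196 - 21636 = -21440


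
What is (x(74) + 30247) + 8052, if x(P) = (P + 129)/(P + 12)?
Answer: 3293917/86 ≈ 38301.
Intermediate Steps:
x(P) = (129 + P)/(12 + P)
(x(74) + 30247) + 8052 = ((129 + 74)/(12 + 74) + 30247) + 8052 = (203/86 + 30247) + 8052 = 2601445/86 + 8052 = 3293917/86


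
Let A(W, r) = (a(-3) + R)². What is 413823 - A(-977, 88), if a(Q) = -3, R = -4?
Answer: 413774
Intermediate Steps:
A(W, r) = 49 (A(W, r) = (-3 - 4)² = (-7)² = 49)
413823 - A(-977, 88) = 413823 - 1*49 = 413823 - 49 = 413774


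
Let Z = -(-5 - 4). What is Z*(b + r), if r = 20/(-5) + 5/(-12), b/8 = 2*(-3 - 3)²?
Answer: 20577/4 ≈ 5144.3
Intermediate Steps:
Z = 9 (Z = -1*(-9) = 9)
b = 576 (b = 8*(2*(-3 - 3)²) = 8*(2*(-6)²) = 8*(2*36) = 8*72 = 576)
r = -53/12 (r = 20*(-⅕) + 5*(-1/12) = -4 - 5/12 = -53/12 ≈ -4.4167)
Z*(b + r) = 9*(576 - 53/12) = 9*(6859/12) = 20577/4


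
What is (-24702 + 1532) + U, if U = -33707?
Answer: -56877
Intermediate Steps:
(-24702 + 1532) + U = (-24702 + 1532) - 33707 = -23170 - 33707 = -56877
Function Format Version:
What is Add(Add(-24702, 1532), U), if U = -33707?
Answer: -56877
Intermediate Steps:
Add(Add(-24702, 1532), U) = Add(Add(-24702, 1532), -33707) = Add(-23170, -33707) = -56877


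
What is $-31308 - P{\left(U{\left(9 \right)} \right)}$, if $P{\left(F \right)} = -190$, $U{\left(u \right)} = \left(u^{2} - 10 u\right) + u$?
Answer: $-31118$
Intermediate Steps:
$U{\left(u \right)} = u^{2} - 9 u$
$-31308 - P{\left(U{\left(9 \right)} \right)} = -31308 - -190 = -31308 + 190 = -31118$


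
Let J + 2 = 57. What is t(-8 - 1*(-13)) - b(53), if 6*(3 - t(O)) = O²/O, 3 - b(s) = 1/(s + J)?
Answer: -89/108 ≈ -0.82407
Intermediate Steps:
J = 55 (J = -2 + 57 = 55)
b(s) = 3 - 1/(55 + s) (b(s) = 3 - 1/(s + 55) = 3 - 1/(55 + s))
t(O) = 3 - O/6 (t(O) = 3 - O²/(6*O) = 3 - O/6)
t(-8 - 1*(-13)) - b(53) = (3 - (-8 - 1*(-13))/6) - (164 + 3*53)/(55 + 53) = (3 - (-8 + 13)/6) - (164 + 159)/108 = (3 - ⅙*5) - 323/108 = (3 - ⅚) - 1*323/108 = 13/6 - 323/108 = -89/108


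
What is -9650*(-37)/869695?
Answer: 71410/173939 ≈ 0.41055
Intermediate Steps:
-9650*(-37)/869695 = 357050*(1/869695) = 71410/173939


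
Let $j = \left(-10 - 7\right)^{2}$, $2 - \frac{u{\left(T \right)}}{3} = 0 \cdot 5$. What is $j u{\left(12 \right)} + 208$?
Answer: $1942$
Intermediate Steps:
$u{\left(T \right)} = 6$ ($u{\left(T \right)} = 6 - 3 \cdot 0 \cdot 5 = 6 - 0 = 6 + 0 = 6$)
$j = 289$ ($j = \left(-17\right)^{2} = 289$)
$j u{\left(12 \right)} + 208 = 289 \cdot 6 + 208 = 1734 + 208 = 1942$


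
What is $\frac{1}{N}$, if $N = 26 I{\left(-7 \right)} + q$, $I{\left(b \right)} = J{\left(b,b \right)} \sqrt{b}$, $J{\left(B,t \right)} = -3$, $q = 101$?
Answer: $\frac{101}{52789} + \frac{78 i \sqrt{7}}{52789} \approx 0.0019133 + 0.0039093 i$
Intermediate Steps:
$I{\left(b \right)} = - 3 \sqrt{b}$
$N = 101 - 78 i \sqrt{7}$ ($N = 26 \left(- 3 \sqrt{-7}\right) + 101 = 26 \left(- 3 i \sqrt{7}\right) + 101 = - 78 i \sqrt{7} + 101 = 101 - 78 i \sqrt{7} \approx 101.0 - 206.37 i$)
$\frac{1}{N} = \frac{1}{101 - 78 i \sqrt{7}}$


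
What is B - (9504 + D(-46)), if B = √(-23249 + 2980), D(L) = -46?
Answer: -9458 + I*√20269 ≈ -9458.0 + 142.37*I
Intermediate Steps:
B = I*√20269 (B = √(-20269) = I*√20269 ≈ 142.37*I)
B - (9504 + D(-46)) = I*√20269 - (9504 - 46) = I*√20269 - 1*9458 = I*√20269 - 9458 = -9458 + I*√20269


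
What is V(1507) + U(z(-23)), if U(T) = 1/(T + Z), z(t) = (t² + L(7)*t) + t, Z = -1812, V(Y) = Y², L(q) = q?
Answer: 3331628882/1467 ≈ 2.2710e+6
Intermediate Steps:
z(t) = t² + 8*t (z(t) = (t² + 7*t) + t = t² + 8*t)
U(T) = 1/(-1812 + T) (U(T) = 1/(T - 1812) = 1/(-1812 + T))
V(1507) + U(z(-23)) = 1507² + 1/(-1812 - 23*(8 - 23)) = 2271049 + 1/(-1812 - 23*(-15)) = 2271049 + 1/(-1812 + 345) = 2271049 + 1/(-1467) = 2271049 - 1/1467 = 3331628882/1467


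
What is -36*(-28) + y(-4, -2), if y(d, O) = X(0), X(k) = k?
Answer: 1008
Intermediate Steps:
y(d, O) = 0
-36*(-28) + y(-4, -2) = -36*(-28) + 0 = 1008 + 0 = 1008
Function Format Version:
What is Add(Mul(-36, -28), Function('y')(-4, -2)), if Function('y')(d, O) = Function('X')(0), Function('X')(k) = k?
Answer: 1008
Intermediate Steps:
Function('y')(d, O) = 0
Add(Mul(-36, -28), Function('y')(-4, -2)) = Add(Mul(-36, -28), 0) = Add(1008, 0) = 1008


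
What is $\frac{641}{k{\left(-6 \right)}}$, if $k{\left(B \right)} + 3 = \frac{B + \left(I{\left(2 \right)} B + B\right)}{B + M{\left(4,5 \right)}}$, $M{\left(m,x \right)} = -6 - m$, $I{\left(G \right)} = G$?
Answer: $- \frac{1282}{3} \approx -427.33$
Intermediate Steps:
$k{\left(B \right)} = -3 + \frac{4 B}{-10 + B}$ ($k{\left(B \right)} = -3 + \frac{B + \left(2 B + B\right)}{B - 10} = -3 + \frac{B + 3 B}{B - 10} = -3 + \frac{4 B}{B - 10} = -3 + \frac{4 B}{-10 + B}$)
$\frac{641}{k{\left(-6 \right)}} = \frac{641}{\frac{1}{-10 - 6} \left(30 - 6\right)} = \frac{641}{\frac{1}{-16} \cdot 24} = \frac{641}{\left(- \frac{1}{16}\right) 24} = \frac{641}{- \frac{3}{2}} = 641 \left(- \frac{2}{3}\right) = - \frac{1282}{3}$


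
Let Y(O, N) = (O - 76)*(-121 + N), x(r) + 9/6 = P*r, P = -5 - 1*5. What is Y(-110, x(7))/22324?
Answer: 35805/22324 ≈ 1.6039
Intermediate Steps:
P = -10 (P = -5 - 5 = -10)
x(r) = -3/2 - 10*r
Y(O, N) = (-121 + N)*(-76 + O) (Y(O, N) = (-76 + O)*(-121 + N) = (-121 + N)*(-76 + O))
Y(-110, x(7))/22324 = (9196 - 121*(-110) - 76*(-3/2 - 10*7) + (-3/2 - 10*7)*(-110))/22324 = (9196 + 13310 - 76*(-3/2 - 70) + (-3/2 - 70)*(-110))*(1/22324) = (9196 + 13310 - 76*(-143/2) - 143/2*(-110))*(1/22324) = (9196 + 13310 + 5434 + 7865)*(1/22324) = 35805*(1/22324) = 35805/22324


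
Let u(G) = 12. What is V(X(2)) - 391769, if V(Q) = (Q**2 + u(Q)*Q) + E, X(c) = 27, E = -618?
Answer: -391334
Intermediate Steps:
V(Q) = -618 + Q**2 + 12*Q (V(Q) = (Q**2 + 12*Q) - 618 = -618 + Q**2 + 12*Q)
V(X(2)) - 391769 = (-618 + 27**2 + 12*27) - 391769 = (-618 + 729 + 324) - 391769 = 435 - 391769 = -391334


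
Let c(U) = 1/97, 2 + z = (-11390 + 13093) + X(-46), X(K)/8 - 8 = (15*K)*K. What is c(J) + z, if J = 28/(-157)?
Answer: 24801446/97 ≈ 2.5569e+5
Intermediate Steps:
X(K) = 64 + 120*K² (X(K) = 64 + 8*((15*K)*K) = 64 + 8*(15*K²) = 64 + 120*K²)
z = 255685 (z = -2 + ((-11390 + 13093) + (64 + 120*(-46)²)) = -2 + (1703 + (64 + 120*2116)) = -2 + (1703 + (64 + 253920)) = -2 + (1703 + 253984) = -2 + 255687 = 255685)
J = -28/157 (J = 28*(-1/157) = -28/157 ≈ -0.17834)
c(U) = 1/97
c(J) + z = 1/97 + 255685 = 24801446/97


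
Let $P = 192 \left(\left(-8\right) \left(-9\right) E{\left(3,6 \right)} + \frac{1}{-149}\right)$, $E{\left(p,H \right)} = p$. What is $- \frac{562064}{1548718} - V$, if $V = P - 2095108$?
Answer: $\frac{236947583182436}{115379491} \approx 2.0536 \cdot 10^{6}$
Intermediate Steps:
$P = \frac{6179136}{149}$ ($P = 192 \left(\left(-8\right) \left(-9\right) 3 + \frac{1}{-149}\right) = 192 \left(72 \cdot 3 - \frac{1}{149}\right) = 192 \left(216 - \frac{1}{149}\right) = 192 \cdot \frac{32183}{149} = \frac{6179136}{149} \approx 41471.0$)
$V = - \frac{305991956}{149}$ ($V = \frac{6179136}{149} - 2095108 = - \frac{305991956}{149} \approx -2.0536 \cdot 10^{6}$)
$- \frac{562064}{1548718} - V = - \frac{562064}{1548718} - - \frac{305991956}{149} = \left(-562064\right) \frac{1}{1548718} + \frac{305991956}{149} = - \frac{281032}{774359} + \frac{305991956}{149} = \frac{236947583182436}{115379491}$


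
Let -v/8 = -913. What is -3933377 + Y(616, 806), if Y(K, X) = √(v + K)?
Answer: -3933377 + 12*√55 ≈ -3.9333e+6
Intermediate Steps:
v = 7304 (v = -8*(-913) = 7304)
Y(K, X) = √(7304 + K)
-3933377 + Y(616, 806) = -3933377 + √(7304 + 616) = -3933377 + √7920 = -3933377 + 12*√55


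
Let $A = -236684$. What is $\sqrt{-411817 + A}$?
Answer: $i \sqrt{648501} \approx 805.3 i$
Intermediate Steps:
$\sqrt{-411817 + A} = \sqrt{-411817 - 236684} = \sqrt{-648501} = i \sqrt{648501}$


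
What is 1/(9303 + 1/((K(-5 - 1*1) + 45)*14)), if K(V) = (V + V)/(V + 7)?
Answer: 462/4297987 ≈ 0.00010749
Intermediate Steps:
K(V) = 2*V/(7 + V) (K(V) = (2*V)/(7 + V) = 2*V/(7 + V))
1/(9303 + 1/((K(-5 - 1*1) + 45)*14)) = 1/(9303 + 1/((2*(-5 - 1*1)/(7 + (-5 - 1*1)) + 45)*14)) = 1/(9303 + 1/((2*(-5 - 1)/(7 + (-5 - 1)) + 45)*14)) = 1/(9303 + 1/((2*(-6)/(7 - 6) + 45)*14)) = 1/(9303 + 1/((2*(-6)/1 + 45)*14)) = 1/(9303 + 1/((2*(-6)*1 + 45)*14)) = 1/(9303 + 1/((-12 + 45)*14)) = 1/(9303 + 1/(33*14)) = 1/(9303 + 1/462) = 1/(4297987/462) = 462/4297987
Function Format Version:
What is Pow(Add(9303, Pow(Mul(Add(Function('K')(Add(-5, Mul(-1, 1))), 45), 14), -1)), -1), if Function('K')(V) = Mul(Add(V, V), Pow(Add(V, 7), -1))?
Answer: Rational(462, 4297987) ≈ 0.00010749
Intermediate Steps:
Function('K')(V) = Mul(2, V, Pow(Add(7, V), -1)) (Function('K')(V) = Mul(Mul(2, V), Pow(Add(7, V), -1)) = Mul(2, V, Pow(Add(7, V), -1)))
Pow(Add(9303, Pow(Mul(Add(Function('K')(Add(-5, Mul(-1, 1))), 45), 14), -1)), -1) = Pow(Add(9303, Pow(Mul(Add(Mul(2, Add(-5, Mul(-1, 1)), Pow(Add(7, Add(-5, Mul(-1, 1))), -1)), 45), 14), -1)), -1) = Pow(Add(9303, Pow(Mul(Add(Mul(2, Add(-5, -1), Pow(Add(7, Add(-5, -1)), -1)), 45), 14), -1)), -1) = Pow(Add(9303, Pow(Mul(Add(Mul(2, -6, Pow(Add(7, -6), -1)), 45), 14), -1)), -1) = Pow(Add(9303, Pow(Mul(Add(Mul(2, -6, Pow(1, -1)), 45), 14), -1)), -1) = Pow(Add(9303, Pow(Mul(Add(Mul(2, -6, 1), 45), 14), -1)), -1) = Pow(Add(9303, Pow(Mul(Add(-12, 45), 14), -1)), -1) = Pow(Add(9303, Pow(Mul(33, 14), -1)), -1) = Pow(Add(9303, Pow(462, -1)), -1) = Pow(Add(9303, Rational(1, 462)), -1) = Pow(Rational(4297987, 462), -1) = Rational(462, 4297987)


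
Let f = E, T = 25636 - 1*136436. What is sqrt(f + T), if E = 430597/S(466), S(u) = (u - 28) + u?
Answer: I*sqrt(22539568278)/452 ≈ 332.15*I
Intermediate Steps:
S(u) = -28 + 2*u (S(u) = (-28 + u) + u = -28 + 2*u)
E = 430597/904 (E = 430597/(-28 + 2*466) = 430597/(-28 + 932) = 430597/904 ≈ 476.32)
T = -110800 (T = 25636 - 136436 = -110800)
f = 430597/904 ≈ 476.32
sqrt(f + T) = sqrt(430597/904 - 110800) = sqrt(-99732603/904) = I*sqrt(22539568278)/452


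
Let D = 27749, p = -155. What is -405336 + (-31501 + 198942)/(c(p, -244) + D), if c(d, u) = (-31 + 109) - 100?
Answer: -11238583831/27727 ≈ -4.0533e+5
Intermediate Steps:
c(d, u) = -22 (c(d, u) = 78 - 100 = -22)
-405336 + (-31501 + 198942)/(c(p, -244) + D) = -405336 + (-31501 + 198942)/(-22 + 27749) = -405336 + 167441/27727 = -11238583831/27727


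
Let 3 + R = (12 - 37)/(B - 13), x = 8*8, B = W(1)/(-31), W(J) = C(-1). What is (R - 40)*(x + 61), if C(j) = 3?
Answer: -2085375/406 ≈ -5136.4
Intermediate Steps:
W(J) = 3
B = -3/31 (B = 3/(-31) = 3*(-1/31) = -3/31 ≈ -0.096774)
x = 64
R = -443/406 (R = -3 + (12 - 37)/(-3/31 - 13) = -3 - 25/(-406/31) = -3 - 25*(-31/406) = -3 + 775/406 = -443/406 ≈ -1.0911)
(R - 40)*(x + 61) = (-443/406 - 40)*(64 + 61) = -16683/406*125 = -2085375/406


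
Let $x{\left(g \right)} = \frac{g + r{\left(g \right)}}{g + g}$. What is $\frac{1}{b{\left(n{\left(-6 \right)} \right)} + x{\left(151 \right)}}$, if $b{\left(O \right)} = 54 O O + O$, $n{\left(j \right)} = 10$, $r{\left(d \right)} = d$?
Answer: $\frac{1}{5411} \approx 0.00018481$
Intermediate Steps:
$b{\left(O \right)} = O + 54 O^{2}$ ($b{\left(O \right)} = 54 O^{2} + O = O + 54 O^{2}$)
$x{\left(g \right)} = 1$ ($x{\left(g \right)} = \frac{g + g}{g + g} = \frac{2 g}{2 g} = 2 g \frac{1}{2 g} = 1$)
$\frac{1}{b{\left(n{\left(-6 \right)} \right)} + x{\left(151 \right)}} = \frac{1}{10 \left(1 + 54 \cdot 10\right) + 1} = \frac{1}{10 \left(1 + 540\right) + 1} = \frac{1}{10 \cdot 541 + 1} = \frac{1}{5410 + 1} = \frac{1}{5411}$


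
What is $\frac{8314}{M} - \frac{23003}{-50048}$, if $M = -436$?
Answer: $- \frac{101517441}{5455232} \approx -18.609$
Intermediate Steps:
$\frac{8314}{M} - \frac{23003}{-50048} = \frac{8314}{-436} - \frac{23003}{-50048} = 8314 \left(- \frac{1}{436}\right) - - \frac{23003}{50048} = - \frac{4157}{218} + \frac{23003}{50048} = - \frac{101517441}{5455232}$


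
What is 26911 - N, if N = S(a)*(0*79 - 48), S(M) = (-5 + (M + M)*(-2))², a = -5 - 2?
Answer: 52303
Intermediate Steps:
a = -7
S(M) = (-5 - 4*M)² (S(M) = (-5 + (2*M)*(-2))² = (-5 - 4*M)²)
N = -25392 (N = (5 + 4*(-7))²*(0*79 - 48) = (5 - 28)²*(0 - 48) = (-23)²*(-48) = 529*(-48) = -25392)
26911 - N = 26911 - 1*(-25392) = 26911 + 25392 = 52303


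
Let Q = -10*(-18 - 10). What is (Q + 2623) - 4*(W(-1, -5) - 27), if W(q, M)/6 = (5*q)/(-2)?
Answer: 2951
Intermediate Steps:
W(q, M) = -15*q (W(q, M) = 6*((5*q)/(-2)) = 6*((5*q)*(-½)) = 6*(-5*q/2) = -15*q)
Q = 280 (Q = -10*(-28) = 280)
(Q + 2623) - 4*(W(-1, -5) - 27) = (280 + 2623) - 4*(-15*(-1) - 27) = 2903 - 4*(15 - 27) = 2903 - 4*(-12) = 2903 + 48 = 2951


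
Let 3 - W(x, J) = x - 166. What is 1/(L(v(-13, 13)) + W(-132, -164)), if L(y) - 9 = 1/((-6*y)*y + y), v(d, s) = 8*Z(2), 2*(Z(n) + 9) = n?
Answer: 24640/7638399 ≈ 0.0032258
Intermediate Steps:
Z(n) = -9 + n/2
W(x, J) = 169 - x (W(x, J) = 3 - (x - 166) = 3 - (-166 + x) = 3 + (166 - x) = 169 - x)
v(d, s) = -64 (v(d, s) = 8*(-9 + (½)*2) = 8*(-9 + 1) = 8*(-8) = -64)
L(y) = 9 + 1/(y - 6*y²) (L(y) = 9 + 1/((-6*y)*y + y) = 9 + 1/(-6*y² + y) = 9 + 1/(y - 6*y²))
1/(L(v(-13, 13)) + W(-132, -164)) = 1/((-1 - 9*(-64) + 54*(-64)²)/((-64)*(-1 + 6*(-64))) + (169 - 1*(-132))) = 1/(-(-1 + 576 + 54*4096)/(64*(-1 - 384)) + (169 + 132)) = 1/(-1/64*(-1 + 576 + 221184)/(-385) + 301) = 1/(-1/64*(-1/385)*221759 + 301) = 1/(221759/24640 + 301) = 1/(7638399/24640) = 24640/7638399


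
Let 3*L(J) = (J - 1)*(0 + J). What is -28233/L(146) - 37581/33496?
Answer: -1816333737/354555160 ≈ -5.1228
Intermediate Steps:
L(J) = J*(-1 + J)/3 (L(J) = ((J - 1)*(0 + J))/3 = ((-1 + J)*J)/3 = (J*(-1 + J))/3 = J*(-1 + J)/3)
-28233/L(146) - 37581/33496 = -28233*3/(146*(-1 + 146)) - 37581/33496 = -28233/((1/3)*146*145) - 37581*1/33496 = -28233/21170/3 - 37581/33496 = -28233*3/21170 - 37581/33496 = -84699/21170 - 37581/33496 = -1816333737/354555160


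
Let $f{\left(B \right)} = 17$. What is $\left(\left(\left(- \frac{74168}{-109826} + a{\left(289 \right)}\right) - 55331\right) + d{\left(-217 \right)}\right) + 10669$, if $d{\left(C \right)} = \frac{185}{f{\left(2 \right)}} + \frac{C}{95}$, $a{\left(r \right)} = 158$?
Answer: $- \frac{3945992352902}{88684495} \approx -44495.0$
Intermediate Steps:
$d{\left(C \right)} = \frac{185}{17} + \frac{C}{95}$
$\left(\left(\left(- \frac{74168}{-109826} + a{\left(289 \right)}\right) - 55331\right) + d{\left(-217 \right)}\right) + 10669 = \left(\left(\left(- \frac{74168}{-109826} + 158\right) - 55331\right) + \left(\frac{185}{17} + \frac{1}{95} \left(-217\right)\right)\right) + 10669 = \left(\left(\left(\left(-74168\right) \left(- \frac{1}{109826}\right) + 158\right) - 55331\right) + \left(\frac{185}{17} - \frac{217}{95}\right)\right) + 10669 = \left(\left(\left(\frac{37084}{54913} + 158\right) - 55331\right) + \frac{13886}{1615}\right) + 10669 = \left(\left(\frac{8713338}{54913} - 55331\right) + \frac{13886}{1615}\right) + 10669 = \left(- \frac{3029677865}{54913} + \frac{13886}{1615}\right) + 10669 = - \frac{4892167230057}{88684495} + 10669 = - \frac{3945992352902}{88684495}$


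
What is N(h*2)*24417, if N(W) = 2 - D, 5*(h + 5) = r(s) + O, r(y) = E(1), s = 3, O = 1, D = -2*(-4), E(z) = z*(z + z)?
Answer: -146502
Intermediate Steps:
E(z) = 2*z**2 (E(z) = z*(2*z) = 2*z**2)
D = 8
r(y) = 2 (r(y) = 2*1**2 = 2*1 = 2)
h = -22/5 (h = -5 + (2 + 1)/5 = -5 + (1/5)*3 = -5 + 3/5 = -22/5 ≈ -4.4000)
N(W) = -6 (N(W) = 2 - 1*8 = 2 - 8 = -6)
N(h*2)*24417 = -6*24417 = -146502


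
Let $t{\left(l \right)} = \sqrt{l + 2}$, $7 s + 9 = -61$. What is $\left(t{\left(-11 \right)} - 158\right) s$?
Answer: $1580 - 30 i \approx 1580.0 - 30.0 i$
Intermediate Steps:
$s = -10$ ($s = - \frac{9}{7} + \frac{1}{7} \left(-61\right) = - \frac{9}{7} - \frac{61}{7} = -10$)
$t{\left(l \right)} = \sqrt{2 + l}$
$\left(t{\left(-11 \right)} - 158\right) s = \left(\sqrt{2 - 11} - 158\right) \left(-10\right) = \left(\sqrt{-9} - 158\right) \left(-10\right) = \left(3 i - 158\right) \left(-10\right) = \left(-158 + 3 i\right) \left(-10\right) = 1580 - 30 i$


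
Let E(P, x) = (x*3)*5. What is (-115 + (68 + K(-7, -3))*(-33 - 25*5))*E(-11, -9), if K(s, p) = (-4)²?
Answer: 1807245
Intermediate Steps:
K(s, p) = 16
E(P, x) = 15*x (E(P, x) = (3*x)*5 = 15*x)
(-115 + (68 + K(-7, -3))*(-33 - 25*5))*E(-11, -9) = (-115 + (68 + 16)*(-33 - 25*5))*(15*(-9)) = (-115 + 84*(-33 - 125))*(-135) = (-115 + 84*(-158))*(-135) = (-115 - 13272)*(-135) = -13387*(-135) = 1807245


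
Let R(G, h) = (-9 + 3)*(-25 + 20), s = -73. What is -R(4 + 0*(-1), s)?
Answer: -30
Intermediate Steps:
R(G, h) = 30 (R(G, h) = -6*(-5) = 30)
-R(4 + 0*(-1), s) = -1*30 = -30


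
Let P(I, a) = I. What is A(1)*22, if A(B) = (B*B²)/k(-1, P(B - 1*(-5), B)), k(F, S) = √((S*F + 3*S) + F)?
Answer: 2*√11 ≈ 6.6332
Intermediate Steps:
k(F, S) = √(F + 3*S + F*S) (k(F, S) = √((F*S + 3*S) + F) = √((3*S + F*S) + F) = √(F + 3*S + F*S))
A(B) = B³/√(9 + 2*B) (A(B) = (B*B²)/(√(-1 + 3*(B - 1*(-5)) - (B - 1*(-5)))) = B³/(√(-1 + 3*(B + 5) - (B + 5))) = B³/(√(-1 + 3*(5 + B) - (5 + B))) = B³/(√(-1 + (15 + 3*B) + (-5 - B))) = B³/(√(9 + 2*B)) = B³/√(9 + 2*B))
A(1)*22 = (1³/√(9 + 2*1))*22 = (1/√(9 + 2))*22 = (1/√11)*22 = (1*(√11/11))*22 = (√11/11)*22 = 2*√11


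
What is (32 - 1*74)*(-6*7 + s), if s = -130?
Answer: 7224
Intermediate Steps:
(32 - 1*74)*(-6*7 + s) = (32 - 1*74)*(-6*7 - 130) = (32 - 74)*(-42 - 130) = -42*(-172) = 7224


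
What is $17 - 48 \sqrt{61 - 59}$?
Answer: $17 - 48 \sqrt{2} \approx -50.882$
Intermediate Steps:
$17 - 48 \sqrt{61 - 59} = 17 - 48 \sqrt{2}$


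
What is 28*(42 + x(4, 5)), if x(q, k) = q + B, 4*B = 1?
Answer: 1295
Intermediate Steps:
B = ¼ (B = (¼)*1 = ¼ ≈ 0.25000)
x(q, k) = ¼ + q (x(q, k) = q + ¼ = ¼ + q)
28*(42 + x(4, 5)) = 28*(42 + (¼ + 4)) = 28*(42 + 17/4) = 28*(185/4) = 1295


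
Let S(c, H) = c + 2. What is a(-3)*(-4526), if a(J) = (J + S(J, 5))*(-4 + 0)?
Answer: -72416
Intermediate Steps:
S(c, H) = 2 + c
a(J) = -8 - 8*J (a(J) = (J + (2 + J))*(-4 + 0) = (2 + 2*J)*(-4) = -8 - 8*J)
a(-3)*(-4526) = (-8 - 8*(-3))*(-4526) = (-8 + 24)*(-4526) = 16*(-4526) = -72416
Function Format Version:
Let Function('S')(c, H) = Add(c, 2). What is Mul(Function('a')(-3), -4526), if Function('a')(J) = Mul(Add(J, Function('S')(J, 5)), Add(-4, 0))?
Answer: -72416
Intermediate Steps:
Function('S')(c, H) = Add(2, c)
Function('a')(J) = Add(-8, Mul(-8, J)) (Function('a')(J) = Mul(Add(J, Add(2, J)), Add(-4, 0)) = Mul(Add(2, Mul(2, J)), -4) = Add(-8, Mul(-8, J)))
Mul(Function('a')(-3), -4526) = Mul(Add(-8, Mul(-8, -3)), -4526) = Mul(Add(-8, 24), -4526) = Mul(16, -4526) = -72416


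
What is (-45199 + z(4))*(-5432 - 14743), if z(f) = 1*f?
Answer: 911809125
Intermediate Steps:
z(f) = f
(-45199 + z(4))*(-5432 - 14743) = (-45199 + 4)*(-5432 - 14743) = -45195*(-20175) = 911809125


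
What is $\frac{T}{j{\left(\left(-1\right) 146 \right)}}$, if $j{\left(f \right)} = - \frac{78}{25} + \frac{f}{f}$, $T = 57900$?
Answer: $- \frac{1447500}{53} \approx -27311.0$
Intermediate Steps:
$j{\left(f \right)} = - \frac{53}{25}$ ($j{\left(f \right)} = \left(-78\right) \frac{1}{25} + 1 = - \frac{78}{25} + 1 = - \frac{53}{25}$)
$\frac{T}{j{\left(\left(-1\right) 146 \right)}} = \frac{57900}{- \frac{53}{25}} = 57900 \left(- \frac{25}{53}\right) = - \frac{1447500}{53}$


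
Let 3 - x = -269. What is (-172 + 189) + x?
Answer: 289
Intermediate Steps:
x = 272 (x = 3 - 1*(-269) = 3 + 269 = 272)
(-172 + 189) + x = (-172 + 189) + 272 = 17 + 272 = 289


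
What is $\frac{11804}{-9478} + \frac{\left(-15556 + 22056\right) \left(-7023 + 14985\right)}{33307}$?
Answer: $\frac{245060889086}{157841873} \approx 1552.6$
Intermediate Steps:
$\frac{11804}{-9478} + \frac{\left(-15556 + 22056\right) \left(-7023 + 14985\right)}{33307} = 11804 \left(- \frac{1}{9478}\right) + 6500 \cdot 7962 \cdot \frac{1}{33307} = - \frac{5902}{4739} + 51753000 \cdot \frac{1}{33307} = - \frac{5902}{4739} + \frac{51753000}{33307} = \frac{245060889086}{157841873}$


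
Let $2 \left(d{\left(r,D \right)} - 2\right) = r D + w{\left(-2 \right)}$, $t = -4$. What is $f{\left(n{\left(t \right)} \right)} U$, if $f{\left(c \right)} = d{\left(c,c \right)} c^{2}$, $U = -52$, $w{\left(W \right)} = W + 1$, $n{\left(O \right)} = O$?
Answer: $-7904$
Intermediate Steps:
$w{\left(W \right)} = 1 + W$
$d{\left(r,D \right)} = \frac{3}{2} + \frac{D r}{2}$ ($d{\left(r,D \right)} = 2 + \frac{r D + \left(1 - 2\right)}{2} = 2 + \frac{D r - 1}{2} = 2 + \frac{-1 + D r}{2} = 2 + \left(- \frac{1}{2} + \frac{D r}{2}\right) = \frac{3}{2} + \frac{D r}{2}$)
$f{\left(c \right)} = c^{2} \left(\frac{3}{2} + \frac{c^{2}}{2}\right)$ ($f{\left(c \right)} = \left(\frac{3}{2} + \frac{c c}{2}\right) c^{2} = \left(\frac{3}{2} + \frac{c^{2}}{2}\right) c^{2} = c^{2} \left(\frac{3}{2} + \frac{c^{2}}{2}\right)$)
$f{\left(n{\left(t \right)} \right)} U = \frac{\left(-4\right)^{2} \left(3 + \left(-4\right)^{2}\right)}{2} \left(-52\right) = \frac{1}{2} \cdot 16 \left(3 + 16\right) \left(-52\right) = \frac{1}{2} \cdot 16 \cdot 19 \left(-52\right) = 152 \left(-52\right) = -7904$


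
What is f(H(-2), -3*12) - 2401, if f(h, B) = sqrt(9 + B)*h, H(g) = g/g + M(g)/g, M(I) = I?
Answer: -2401 + 6*I*sqrt(3) ≈ -2401.0 + 10.392*I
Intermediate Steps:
H(g) = 2 (H(g) = g/g + g/g = 1 + 1 = 2)
f(h, B) = h*sqrt(9 + B)
f(H(-2), -3*12) - 2401 = 2*sqrt(9 - 3*12) - 2401 = 2*sqrt(9 - 36) - 2401 = 2*sqrt(-27) - 2401 = 2*(3*I*sqrt(3)) - 2401 = 6*I*sqrt(3) - 2401 = -2401 + 6*I*sqrt(3)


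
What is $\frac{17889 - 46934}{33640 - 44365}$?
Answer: $\frac{5809}{2145} \approx 2.7082$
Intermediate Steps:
$\frac{17889 - 46934}{33640 - 44365} = - \frac{29045}{-10725} = \left(-29045\right) \left(- \frac{1}{10725}\right) = \frac{5809}{2145}$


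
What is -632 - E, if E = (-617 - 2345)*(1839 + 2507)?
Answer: 12872220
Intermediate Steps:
E = -12872852 (E = -2962*4346 = -12872852)
-632 - E = -632 - 1*(-12872852) = -632 + 12872852 = 12872220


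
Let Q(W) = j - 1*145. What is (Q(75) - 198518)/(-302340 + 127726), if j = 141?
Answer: 99261/87307 ≈ 1.1369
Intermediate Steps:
Q(W) = -4 (Q(W) = 141 - 1*145 = 141 - 145 = -4)
(Q(75) - 198518)/(-302340 + 127726) = (-4 - 198518)/(-302340 + 127726) = -198522/(-174614) = -198522*(-1/174614) = 99261/87307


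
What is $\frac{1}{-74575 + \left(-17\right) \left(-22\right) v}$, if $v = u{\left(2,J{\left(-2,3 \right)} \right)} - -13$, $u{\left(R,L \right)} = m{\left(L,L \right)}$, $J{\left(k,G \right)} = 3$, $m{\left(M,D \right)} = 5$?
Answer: $- \frac{1}{67843} \approx -1.474 \cdot 10^{-5}$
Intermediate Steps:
$u{\left(R,L \right)} = 5$
$v = 18$ ($v = 5 - -13 = 5 + 13 = 18$)
$\frac{1}{-74575 + \left(-17\right) \left(-22\right) v} = \frac{1}{-74575 + \left(-17\right) \left(-22\right) 18} = \frac{1}{-74575 + 374 \cdot 18} = \frac{1}{-74575 + 6732} = \frac{1}{-67843} = - \frac{1}{67843}$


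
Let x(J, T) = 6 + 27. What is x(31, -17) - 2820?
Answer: -2787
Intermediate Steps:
x(J, T) = 33
x(31, -17) - 2820 = 33 - 2820 = -2787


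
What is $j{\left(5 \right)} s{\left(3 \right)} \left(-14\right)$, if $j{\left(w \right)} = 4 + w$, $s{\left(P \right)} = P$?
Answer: $-378$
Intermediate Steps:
$j{\left(5 \right)} s{\left(3 \right)} \left(-14\right) = \left(4 + 5\right) 3 \left(-14\right) = 9 \cdot 3 \left(-14\right) = 27 \left(-14\right) = -378$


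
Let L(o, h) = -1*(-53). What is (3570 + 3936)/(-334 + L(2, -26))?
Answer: -7506/281 ≈ -26.712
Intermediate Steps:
L(o, h) = 53
(3570 + 3936)/(-334 + L(2, -26)) = (3570 + 3936)/(-334 + 53) = 7506/(-281) = 7506*(-1/281) = -7506/281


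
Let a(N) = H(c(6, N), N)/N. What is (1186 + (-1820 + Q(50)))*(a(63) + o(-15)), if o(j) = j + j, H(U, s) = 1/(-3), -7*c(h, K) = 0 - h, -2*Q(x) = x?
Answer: 3737189/189 ≈ 19774.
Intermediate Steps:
Q(x) = -x/2
c(h, K) = h/7 (c(h, K) = -(0 - h)/7 = -(-1)*h/7 = h/7)
H(U, s) = -⅓
o(j) = 2*j
a(N) = -1/(3*N)
(1186 + (-1820 + Q(50)))*(a(63) + o(-15)) = (1186 + (-1820 - ½*50))*(-⅓/63 + 2*(-15)) = (1186 + (-1820 - 25))*(-⅓*1/63 - 30) = (1186 - 1845)*(-1/189 - 30) = -659*(-5671/189) = 3737189/189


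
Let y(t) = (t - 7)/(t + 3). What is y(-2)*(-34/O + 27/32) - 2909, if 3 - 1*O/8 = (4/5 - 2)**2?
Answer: -1203103/416 ≈ -2892.1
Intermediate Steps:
y(t) = (-7 + t)/(3 + t)
O = 312/25 (O = 24 - 8*(4/5 - 2)**2 = 24 - 8*(-6/5)**2 = 24 - 8*36/25 = 24 - 288/25 = 312/25 ≈ 12.480)
y(-2)*(-34/O + 27/32) - 2909 = ((-7 - 2)/(3 - 2))*(-34/312/25 + 27/32) - 2909 = (-9/1)*(-34*25/312 + 27*(1/32)) - 2909 = (1*(-9))*(-425/156 + 27/32) - 2909 = -9*(-2347/1248) - 2909 = 7041/416 - 2909 = -1203103/416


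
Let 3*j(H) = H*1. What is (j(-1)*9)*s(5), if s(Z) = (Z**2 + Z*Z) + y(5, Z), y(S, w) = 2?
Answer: -156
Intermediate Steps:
j(H) = H/3 (j(H) = (H*1)/3 = H/3)
s(Z) = 2 + 2*Z**2 (s(Z) = (Z**2 + Z*Z) + 2 = (Z**2 + Z**2) + 2 = 2*Z**2 + 2 = 2 + 2*Z**2)
(j(-1)*9)*s(5) = (((1/3)*(-1))*9)*(2 + 2*5**2) = (-1/3*9)*(2 + 2*25) = -3*(2 + 50) = -3*52 = -156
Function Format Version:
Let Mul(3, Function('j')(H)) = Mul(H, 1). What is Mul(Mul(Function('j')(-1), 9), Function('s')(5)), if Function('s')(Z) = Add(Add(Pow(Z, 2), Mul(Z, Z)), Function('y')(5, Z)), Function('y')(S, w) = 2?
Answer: -156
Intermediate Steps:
Function('j')(H) = Mul(Rational(1, 3), H) (Function('j')(H) = Mul(Rational(1, 3), Mul(H, 1)) = Mul(Rational(1, 3), H))
Function('s')(Z) = Add(2, Mul(2, Pow(Z, 2))) (Function('s')(Z) = Add(Add(Pow(Z, 2), Mul(Z, Z)), 2) = Add(Add(Pow(Z, 2), Pow(Z, 2)), 2) = Add(Mul(2, Pow(Z, 2)), 2) = Add(2, Mul(2, Pow(Z, 2))))
Mul(Mul(Function('j')(-1), 9), Function('s')(5)) = Mul(Mul(Mul(Rational(1, 3), -1), 9), Add(2, Mul(2, Pow(5, 2)))) = Mul(Mul(Rational(-1, 3), 9), Add(2, Mul(2, 25))) = Mul(-3, Add(2, 50)) = Mul(-3, 52) = -156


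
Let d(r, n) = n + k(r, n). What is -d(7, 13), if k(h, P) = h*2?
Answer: -27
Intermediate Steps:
k(h, P) = 2*h
d(r, n) = n + 2*r
-d(7, 13) = -(13 + 2*7) = -(13 + 14) = -1*27 = -27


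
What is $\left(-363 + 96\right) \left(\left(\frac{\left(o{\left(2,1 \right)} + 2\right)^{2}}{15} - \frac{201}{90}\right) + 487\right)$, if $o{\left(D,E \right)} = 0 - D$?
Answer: $- \frac{1294327}{10} \approx -1.2943 \cdot 10^{5}$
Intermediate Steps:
$o{\left(D,E \right)} = - D$
$\left(-363 + 96\right) \left(\left(\frac{\left(o{\left(2,1 \right)} + 2\right)^{2}}{15} - \frac{201}{90}\right) + 487\right) = \left(-363 + 96\right) \left(\left(\frac{\left(\left(-1\right) 2 + 2\right)^{2}}{15} - \frac{201}{90}\right) + 487\right) = - 267 \left(\left(\left(-2 + 2\right)^{2} \cdot \frac{1}{15} - \frac{67}{30}\right) + 487\right) = - 267 \left(\left(0^{2} \cdot \frac{1}{15} - \frac{67}{30}\right) + 487\right) = - 267 \left(\left(0 \cdot \frac{1}{15} - \frac{67}{30}\right) + 487\right) = - 267 \left(\left(0 - \frac{67}{30}\right) + 487\right) = - 267 \left(- \frac{67}{30} + 487\right) = \left(-267\right) \frac{14543}{30} = - \frac{1294327}{10}$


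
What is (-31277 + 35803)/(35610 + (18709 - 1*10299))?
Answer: 73/710 ≈ 0.10282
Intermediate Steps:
(-31277 + 35803)/(35610 + (18709 - 1*10299)) = 4526/(35610 + (18709 - 10299)) = 4526/(35610 + 8410) = 4526/44020 = 4526*(1/44020) = 73/710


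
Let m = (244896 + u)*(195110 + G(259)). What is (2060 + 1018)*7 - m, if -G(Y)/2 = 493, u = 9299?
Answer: -49345328634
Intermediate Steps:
G(Y) = -986 (G(Y) = -2*493 = -986)
m = 49345350180 (m = (244896 + 9299)*(195110 - 986) = 254195*194124 = 49345350180)
(2060 + 1018)*7 - m = (2060 + 1018)*7 - 1*49345350180 = 3078*7 - 49345350180 = 21546 - 49345350180 = -49345328634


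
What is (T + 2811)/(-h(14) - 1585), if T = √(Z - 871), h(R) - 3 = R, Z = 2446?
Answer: -937/534 - 5*√7/534 ≈ -1.7795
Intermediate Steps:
h(R) = 3 + R
T = 15*√7 (T = √(2446 - 871) = √1575 = 15*√7 ≈ 39.686)
(T + 2811)/(-h(14) - 1585) = (15*√7 + 2811)/(-(3 + 14) - 1585) = (2811 + 15*√7)/(-1*17 - 1585) = (2811 + 15*√7)/(-17 - 1585) = (2811 + 15*√7)/(-1602) = (2811 + 15*√7)*(-1/1602) = -937/534 - 5*√7/534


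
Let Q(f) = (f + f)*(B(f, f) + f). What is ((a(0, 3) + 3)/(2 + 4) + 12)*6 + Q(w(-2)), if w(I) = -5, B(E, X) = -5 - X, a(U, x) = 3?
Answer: 128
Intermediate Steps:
Q(f) = -10*f (Q(f) = (f + f)*((-5 - f) + f) = (2*f)*(-5) = -10*f)
((a(0, 3) + 3)/(2 + 4) + 12)*6 + Q(w(-2)) = ((3 + 3)/(2 + 4) + 12)*6 - 10*(-5) = (6/6 + 12)*6 + 50 = (6*(⅙) + 12)*6 + 50 = (1 + 12)*6 + 50 = 13*6 + 50 = 78 + 50 = 128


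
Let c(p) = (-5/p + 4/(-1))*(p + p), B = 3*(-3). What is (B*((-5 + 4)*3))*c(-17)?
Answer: 3402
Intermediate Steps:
B = -9
c(p) = 2*p*(-4 - 5/p) (c(p) = (-5/p + 4*(-1))*(2*p) = (-5/p - 4)*(2*p) = (-4 - 5/p)*(2*p) = 2*p*(-4 - 5/p))
(B*((-5 + 4)*3))*c(-17) = (-9*(-5 + 4)*3)*(-10 - 8*(-17)) = (-(-9)*3)*(-10 + 136) = -9*(-3)*126 = 27*126 = 3402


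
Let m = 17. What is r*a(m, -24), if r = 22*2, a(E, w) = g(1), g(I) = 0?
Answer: 0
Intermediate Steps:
a(E, w) = 0
r = 44
r*a(m, -24) = 44*0 = 0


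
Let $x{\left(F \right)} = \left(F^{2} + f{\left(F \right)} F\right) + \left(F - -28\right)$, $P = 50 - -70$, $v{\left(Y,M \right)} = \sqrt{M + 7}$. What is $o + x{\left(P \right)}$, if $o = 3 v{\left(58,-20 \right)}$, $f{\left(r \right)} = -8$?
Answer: $13588 + 3 i \sqrt{13} \approx 13588.0 + 10.817 i$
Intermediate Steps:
$v{\left(Y,M \right)} = \sqrt{7 + M}$
$o = 3 i \sqrt{13}$ ($o = 3 \sqrt{7 - 20} = 3 \sqrt{-13} = 3 i \sqrt{13} \approx 10.817 i$)
$P = 120$ ($P = 50 + 70 = 120$)
$x{\left(F \right)} = 28 + F^{2} - 7 F$ ($x{\left(F \right)} = \left(F^{2} - 8 F\right) + \left(F - -28\right) = \left(F^{2} - 8 F\right) + \left(F + 28\right) = \left(F^{2} - 8 F\right) + \left(28 + F\right) = 28 + F^{2} - 7 F$)
$o + x{\left(P \right)} = 3 i \sqrt{13} + \left(28 + 120^{2} - 840\right) = 3 i \sqrt{13} + \left(28 + 14400 - 840\right) = 3 i \sqrt{13} + 13588 = 13588 + 3 i \sqrt{13}$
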